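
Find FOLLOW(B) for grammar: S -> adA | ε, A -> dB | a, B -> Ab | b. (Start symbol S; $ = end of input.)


$ ∈ FOLLOW(S). For each A -> αBβ: add FIRST(β)\{ε} to FOLLOW(B); if β nullable, add FOLLOW(A).
FOLLOW(B) = {$, b}


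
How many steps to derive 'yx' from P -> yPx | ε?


Derivation: P => yPx => yx
Steps: 2


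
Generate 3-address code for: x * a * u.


Break into single-operator statements:
t1 = x * a
t2 = t1 * u


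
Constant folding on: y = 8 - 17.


8 - 17 = -9 at compile time
Optimized: y = -9


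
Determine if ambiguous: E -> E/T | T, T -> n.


precedence layered via separate nonterminal T: deterministic
Unambiguous


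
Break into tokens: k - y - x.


Scan left to right, longest-match per lexeme
Tokens: ID(k), OP(-), ID(y), OP(-), ID(x)


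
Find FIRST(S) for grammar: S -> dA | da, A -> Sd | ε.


Per alternative of S: FIRST(dA) = {d}; FIRST(da) = {d}
FIRST(S) = {d}


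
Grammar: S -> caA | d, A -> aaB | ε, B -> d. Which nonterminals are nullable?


A nonterminal is nullable iff some alternative derives ε (directly, or every symbol in it is nullable)
Nullable: {A}


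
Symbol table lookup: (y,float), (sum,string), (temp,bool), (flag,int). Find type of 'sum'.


Lookup 'sum' → type string


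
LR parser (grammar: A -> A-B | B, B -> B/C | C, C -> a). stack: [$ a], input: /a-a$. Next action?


'a' on top is the handle for C -> a
Action: reduce (C -> a)


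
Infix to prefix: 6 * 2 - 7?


left-to-right (same/higher precedence on left): tree is (- (* 6 2) 7)
Prefix: - * 6 2 7


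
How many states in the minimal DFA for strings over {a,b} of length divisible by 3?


Track length mod 3: states 0..2, accept at 0
Minimal DFA: 3 states


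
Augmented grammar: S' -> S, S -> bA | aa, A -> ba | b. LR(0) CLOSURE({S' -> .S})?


Start: S' -> .S
For each item with dot before a nonterminal B, add B -> .γ for every B-production
Closure: [S' -> .S, S -> .bA, S -> .aa]


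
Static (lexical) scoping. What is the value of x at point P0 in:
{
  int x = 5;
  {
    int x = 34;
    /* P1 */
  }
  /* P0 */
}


x declared in the same block as P0
x = 5


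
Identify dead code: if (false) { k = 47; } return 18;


condition is constant false, so the whole block is unreachable
Dead: 'if (false) { k = 47; }'


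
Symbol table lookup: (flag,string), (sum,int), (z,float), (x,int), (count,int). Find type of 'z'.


Lookup 'z' → type float


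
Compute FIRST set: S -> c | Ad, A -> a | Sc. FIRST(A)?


Per alternative of A: FIRST(a) = {a}; FIRST(Sc) = {a, c}
FIRST(A) = {a, c}


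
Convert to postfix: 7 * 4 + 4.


Left to right (same or higher precedence on left)
Postfix: 7 4 * 4 +


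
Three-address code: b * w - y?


Break into single-operator statements:
t1 = b * w
t2 = t1 - y


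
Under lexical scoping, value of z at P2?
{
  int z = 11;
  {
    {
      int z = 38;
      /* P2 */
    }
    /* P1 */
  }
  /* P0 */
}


z declared in the same block as P2
z = 38


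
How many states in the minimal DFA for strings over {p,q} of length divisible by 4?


Track length mod 4: states 0..3, accept at 0
Minimal DFA: 4 states


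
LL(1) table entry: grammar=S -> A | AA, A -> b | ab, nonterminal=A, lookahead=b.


For [A, b]: 'b' ∈ FIRST(b)
Entry: A -> b


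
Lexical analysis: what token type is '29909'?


Pattern: digits only
Type: INTEGER_LITERAL


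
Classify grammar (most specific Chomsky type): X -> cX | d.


Right-linear: every RHS is a terminal or a terminal followed by one nonterminal
Classification: Type 3 (Regular)


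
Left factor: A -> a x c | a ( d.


Common prefix: 'a'
Factored: A -> a A', A' -> x c | ( d


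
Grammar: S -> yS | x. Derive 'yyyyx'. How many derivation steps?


Derivation: S => yS => yyS => yyyS => yyyyS => yyyyx
Steps: 5


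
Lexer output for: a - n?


Scan left to right, longest-match per lexeme
Tokens: ID(a), OP(-), ID(n)


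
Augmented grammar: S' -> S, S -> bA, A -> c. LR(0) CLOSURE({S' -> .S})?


Start: S' -> .S
For each item with dot before a nonterminal B, add B -> .γ for every B-production
Closure: [S' -> .S, S -> .bA]


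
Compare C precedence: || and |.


'|' is bitwise OR (level 3); '||' is logical OR (level 1)
Higher level binds tighter
'|' has higher precedence than '||'


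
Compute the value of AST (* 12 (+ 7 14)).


Evaluate inner: (+ 7 14) = 21
Evaluate root: (* 12 21) = 252
Result: 252


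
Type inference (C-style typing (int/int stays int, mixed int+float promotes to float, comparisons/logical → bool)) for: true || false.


Operand types: bool || bool
Rule: logical operators take bool operands and yield bool
Result type: bool


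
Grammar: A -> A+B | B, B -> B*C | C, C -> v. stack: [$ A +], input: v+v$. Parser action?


no handle ('A+' is not any RHS); shift 'v'
Action: shift


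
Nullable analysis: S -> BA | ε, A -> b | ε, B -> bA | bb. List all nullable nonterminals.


A nonterminal is nullable iff some alternative derives ε (directly, or every symbol in it is nullable)
Nullable: {A, S}


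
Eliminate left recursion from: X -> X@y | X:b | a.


Left-recursive alternatives: X@y, X:b; non-recursive: a
Introduce X': X -> aX', X' -> @yX' | :bX' | ε


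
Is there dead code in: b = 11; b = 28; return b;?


first assignment to b is overwritten before any read
Dead: 'b = 11'


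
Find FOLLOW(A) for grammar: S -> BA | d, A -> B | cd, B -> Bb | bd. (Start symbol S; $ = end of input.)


$ ∈ FOLLOW(S). For each A -> αBβ: add FIRST(β)\{ε} to FOLLOW(B); if β nullable, add FOLLOW(A).
FOLLOW(A) = {$}


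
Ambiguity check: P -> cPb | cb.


balanced c^n…b^n: each string has a unique parse
Unambiguous


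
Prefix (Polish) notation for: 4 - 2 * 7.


'*' binds tighter: tree is (- 4 (* 2 7))
Prefix: - 4 * 2 7


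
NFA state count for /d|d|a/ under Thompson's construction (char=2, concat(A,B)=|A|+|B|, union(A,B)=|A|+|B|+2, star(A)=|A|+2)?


Syntax tree has 3 char leaf(s), 2 union(s), 0 star(s)
chars contribute 3×2 = 6; each union adds +2; each star adds +2
Total: 6 + 4 + 0 = 10 states


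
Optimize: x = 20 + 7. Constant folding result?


20 + 7 = 27 at compile time
Optimized: x = 27


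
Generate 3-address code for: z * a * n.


Break into single-operator statements:
t1 = z * a
t2 = t1 * n


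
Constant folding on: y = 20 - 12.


20 - 12 = 8 at compile time
Optimized: y = 8


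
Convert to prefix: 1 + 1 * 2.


'*' binds tighter: tree is (+ 1 (* 1 2))
Prefix: + 1 * 1 2


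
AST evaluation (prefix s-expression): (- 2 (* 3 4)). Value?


Evaluate inner: (* 3 4) = 12
Evaluate root: (- 2 12) = -10
Result: -10


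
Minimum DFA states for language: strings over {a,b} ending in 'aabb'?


Track the longest suffix of input matching a prefix of 'aabb': 5 classes (prefixes of length 0..4)
Minimal DFA: 5 states


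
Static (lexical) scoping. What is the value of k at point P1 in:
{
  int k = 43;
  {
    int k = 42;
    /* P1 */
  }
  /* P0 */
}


k declared in the same block as P1
k = 42


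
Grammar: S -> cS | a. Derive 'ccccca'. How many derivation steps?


Derivation: S => cS => ccS => cccS => ccccS => cccccS => ccccca
Steps: 6


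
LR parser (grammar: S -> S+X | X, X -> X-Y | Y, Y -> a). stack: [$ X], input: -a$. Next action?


shift '-' to continue X -> X-Y
Action: shift


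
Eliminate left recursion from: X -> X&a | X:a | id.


Left-recursive alternatives: X&a, X:a; non-recursive: id
Introduce X': X -> idX', X' -> &aX' | :aX' | ε


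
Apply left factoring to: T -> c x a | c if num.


Common prefix: 'c'
Factored: T -> c T', T' -> x a | if num


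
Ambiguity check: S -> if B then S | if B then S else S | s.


dangling else: 'if B then if B then s else s' parses two ways
Ambiguous


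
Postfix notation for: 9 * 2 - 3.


Left to right (same or higher precedence on left)
Postfix: 9 2 * 3 -


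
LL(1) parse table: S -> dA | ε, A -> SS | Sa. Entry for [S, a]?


For [S, a]: ε is nullable and 'a' ∈ FOLLOW(S)
Entry: S -> ε


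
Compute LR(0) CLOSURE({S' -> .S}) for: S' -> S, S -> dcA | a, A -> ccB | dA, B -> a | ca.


Start: S' -> .S
For each item with dot before a nonterminal B, add B -> .γ for every B-production
Closure: [S' -> .S, S -> .dcA, S -> .a]


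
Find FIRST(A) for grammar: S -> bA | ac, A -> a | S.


Per alternative of A: FIRST(a) = {a}; FIRST(S) = {a, b}
FIRST(A) = {a, b}


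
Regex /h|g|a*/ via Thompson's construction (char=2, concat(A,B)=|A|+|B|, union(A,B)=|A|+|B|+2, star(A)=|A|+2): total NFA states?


Syntax tree has 3 char leaf(s), 2 union(s), 1 star(s)
chars contribute 3×2 = 6; each union adds +2; each star adds +2
Total: 6 + 4 + 2 = 12 states


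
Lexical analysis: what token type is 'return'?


Pattern: reserved word
Type: KEYWORD


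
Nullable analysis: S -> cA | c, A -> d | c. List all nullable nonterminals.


A nonterminal is nullable iff some alternative derives ε (directly, or every symbol in it is nullable)
Nullable: {}


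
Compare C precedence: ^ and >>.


'>>' is shift (level 8); '^' is bitwise XOR (level 4)
Higher level binds tighter
'>>' has higher precedence than '^'


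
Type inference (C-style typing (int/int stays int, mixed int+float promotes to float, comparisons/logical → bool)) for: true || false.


Operand types: bool || bool
Rule: logical operators take bool operands and yield bool
Result type: bool


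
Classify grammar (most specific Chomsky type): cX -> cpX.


LHS has context (more than one symbol) and |LHS| ≤ |RHS|
Classification: Type 1 (Context-Sensitive)


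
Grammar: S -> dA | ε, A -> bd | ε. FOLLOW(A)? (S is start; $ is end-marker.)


$ ∈ FOLLOW(S). For each A -> αBβ: add FIRST(β)\{ε} to FOLLOW(B); if β nullable, add FOLLOW(A).
FOLLOW(A) = {$}


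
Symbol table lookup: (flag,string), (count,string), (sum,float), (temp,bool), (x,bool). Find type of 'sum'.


Lookup 'sum' → type float


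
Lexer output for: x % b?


Scan left to right, longest-match per lexeme
Tokens: ID(x), OP(%), ID(b)


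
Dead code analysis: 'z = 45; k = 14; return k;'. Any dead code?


z is assigned but never read
Dead: 'z = 45'


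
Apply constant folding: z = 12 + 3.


12 + 3 = 15 at compile time
Optimized: z = 15


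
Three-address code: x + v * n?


Break into single-operator statements:
t1 = v * n
t2 = x + t1


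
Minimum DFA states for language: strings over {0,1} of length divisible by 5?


Track length mod 5: states 0..4, accept at 0
Minimal DFA: 5 states


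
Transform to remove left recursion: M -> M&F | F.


Left-recursive alternatives: M&F; non-recursive: F
Introduce M': M -> FM', M' -> &FM' | ε


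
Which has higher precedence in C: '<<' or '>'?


'<<' is shift (level 8); '>' is relational (level 7)
Higher level binds tighter
'<<' has higher precedence than '>'


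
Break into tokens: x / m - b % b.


Scan left to right, longest-match per lexeme
Tokens: ID(x), OP(/), ID(m), OP(-), ID(b), OP(%), ID(b)


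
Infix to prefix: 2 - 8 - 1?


left-to-right (same/higher precedence on left): tree is (- (- 2 8) 1)
Prefix: - - 2 8 1


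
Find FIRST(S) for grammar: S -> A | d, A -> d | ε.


Per alternative of S: FIRST(A) = {d, ε}; FIRST(d) = {d}
FIRST(S) = {d, ε}


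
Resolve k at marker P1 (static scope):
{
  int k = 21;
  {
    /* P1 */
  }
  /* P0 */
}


P1's block does not declare k; resolves to the enclosing declaration at depth 0
k = 21


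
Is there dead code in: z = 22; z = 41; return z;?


first assignment to z is overwritten before any read
Dead: 'z = 22'


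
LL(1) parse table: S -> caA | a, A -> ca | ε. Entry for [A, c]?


For [A, c]: 'c' ∈ FIRST(ca)
Entry: A -> ca


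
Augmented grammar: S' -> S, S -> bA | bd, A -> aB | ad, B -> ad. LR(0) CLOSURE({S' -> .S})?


Start: S' -> .S
For each item with dot before a nonterminal B, add B -> .γ for every B-production
Closure: [S' -> .S, S -> .bA, S -> .bd]


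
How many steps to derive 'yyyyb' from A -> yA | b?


Derivation: A => yA => yyA => yyyA => yyyyA => yyyyb
Steps: 5


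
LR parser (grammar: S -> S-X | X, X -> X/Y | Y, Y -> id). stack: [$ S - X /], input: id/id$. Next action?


no handle; shift 'id'
Action: shift


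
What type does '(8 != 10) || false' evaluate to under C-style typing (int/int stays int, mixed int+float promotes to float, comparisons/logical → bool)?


Operand types: bool || bool
Rule: logical operators take bool operands and yield bool
Result type: bool


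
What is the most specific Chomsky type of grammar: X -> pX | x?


Right-linear: every RHS is a terminal or a terminal followed by one nonterminal
Classification: Type 3 (Regular)


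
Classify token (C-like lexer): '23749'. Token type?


Pattern: digits only
Type: INTEGER_LITERAL


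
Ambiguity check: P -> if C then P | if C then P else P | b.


dangling else: 'if C then if C then b else b' parses two ways
Ambiguous


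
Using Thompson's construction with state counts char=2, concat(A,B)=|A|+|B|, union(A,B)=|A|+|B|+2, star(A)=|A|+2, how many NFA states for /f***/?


Syntax tree has 1 char leaf(s), 0 union(s), 3 star(s)
chars contribute 1×2 = 2; each union adds +2; each star adds +2
Total: 2 + 0 + 6 = 8 states


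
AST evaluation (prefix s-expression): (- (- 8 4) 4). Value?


Evaluate inner: (- 8 4) = 4
Evaluate root: (- 4 4) = 0
Result: 0


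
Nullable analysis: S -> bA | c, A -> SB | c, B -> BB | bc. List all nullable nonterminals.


A nonterminal is nullable iff some alternative derives ε (directly, or every symbol in it is nullable)
Nullable: {}


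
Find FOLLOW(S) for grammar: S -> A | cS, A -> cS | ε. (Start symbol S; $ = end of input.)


$ ∈ FOLLOW(S). For each A -> αBβ: add FIRST(β)\{ε} to FOLLOW(B); if β nullable, add FOLLOW(A).
FOLLOW(S) = {$}


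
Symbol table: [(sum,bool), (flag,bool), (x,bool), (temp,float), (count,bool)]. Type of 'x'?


Lookup 'x' → type bool


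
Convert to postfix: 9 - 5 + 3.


Left to right (same or higher precedence on left)
Postfix: 9 5 - 3 +


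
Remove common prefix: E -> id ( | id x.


Common prefix: 'id'
Factored: E -> id E', E' -> ( | x


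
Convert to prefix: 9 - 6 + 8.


left-to-right (same/higher precedence on left): tree is (+ (- 9 6) 8)
Prefix: + - 9 6 8


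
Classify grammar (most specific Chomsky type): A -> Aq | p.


Left-linear: every RHS is a terminal or one nonterminal followed by a terminal
Classification: Type 3 (Regular)


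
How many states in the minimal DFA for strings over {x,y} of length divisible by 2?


Track length mod 2: states 0..1, accept at 0
Minimal DFA: 2 states


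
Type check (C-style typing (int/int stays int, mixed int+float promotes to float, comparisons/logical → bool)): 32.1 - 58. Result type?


Operand types: float - int
Rule: mixed int/float promotes to float; int/int stays int
Result type: float


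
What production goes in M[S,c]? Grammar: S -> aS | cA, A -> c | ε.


For [S, c]: 'c' ∈ FIRST(cA)
Entry: S -> cA


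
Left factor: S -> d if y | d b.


Common prefix: 'd'
Factored: S -> d S', S' -> if y | b


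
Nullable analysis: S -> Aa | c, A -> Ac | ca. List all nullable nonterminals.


A nonterminal is nullable iff some alternative derives ε (directly, or every symbol in it is nullable)
Nullable: {}


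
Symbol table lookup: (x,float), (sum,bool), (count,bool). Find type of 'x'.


Lookup 'x' → type float


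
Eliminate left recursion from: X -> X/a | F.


Left-recursive alternatives: X/a; non-recursive: F
Introduce X': X -> FX', X' -> /aX' | ε


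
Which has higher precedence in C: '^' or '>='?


'>=' is relational (level 7); '^' is bitwise XOR (level 4)
Higher level binds tighter
'>=' has higher precedence than '^'


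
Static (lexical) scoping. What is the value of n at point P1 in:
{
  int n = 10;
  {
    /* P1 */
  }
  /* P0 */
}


P1's block does not declare n; resolves to the enclosing declaration at depth 0
n = 10


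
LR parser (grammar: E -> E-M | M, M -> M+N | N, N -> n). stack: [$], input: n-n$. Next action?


no handle on stack; shift 'n'
Action: shift


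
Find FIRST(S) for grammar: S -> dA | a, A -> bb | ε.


Per alternative of S: FIRST(dA) = {d}; FIRST(a) = {a}
FIRST(S) = {a, d}


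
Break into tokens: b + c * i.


Scan left to right, longest-match per lexeme
Tokens: ID(b), OP(+), ID(c), OP(*), ID(i)


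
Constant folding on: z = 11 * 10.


11 * 10 = 110 at compile time
Optimized: z = 110


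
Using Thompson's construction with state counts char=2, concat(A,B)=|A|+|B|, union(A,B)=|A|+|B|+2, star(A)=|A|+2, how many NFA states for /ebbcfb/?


Syntax tree has 6 char leaf(s), 0 union(s), 0 star(s)
chars contribute 6×2 = 12; each union adds +2; each star adds +2
Total: 12 + 0 + 0 = 12 states


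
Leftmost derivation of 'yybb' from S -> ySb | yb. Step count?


Derivation: S => ySb => yybb
Steps: 2


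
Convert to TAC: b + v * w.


Break into single-operator statements:
t1 = v * w
t2 = b + t1


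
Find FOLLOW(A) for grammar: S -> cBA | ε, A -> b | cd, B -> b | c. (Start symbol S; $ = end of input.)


$ ∈ FOLLOW(S). For each A -> αBβ: add FIRST(β)\{ε} to FOLLOW(B); if β nullable, add FOLLOW(A).
FOLLOW(A) = {$}


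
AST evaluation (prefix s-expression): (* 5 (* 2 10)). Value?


Evaluate inner: (* 2 10) = 20
Evaluate root: (* 5 20) = 100
Result: 100


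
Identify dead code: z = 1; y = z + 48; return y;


z is read by y's definition; y is returned
No dead code


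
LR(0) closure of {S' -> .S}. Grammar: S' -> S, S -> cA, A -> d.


Start: S' -> .S
For each item with dot before a nonterminal B, add B -> .γ for every B-production
Closure: [S' -> .S, S -> .cA]


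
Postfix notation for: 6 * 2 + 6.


Left to right (same or higher precedence on left)
Postfix: 6 2 * 6 +


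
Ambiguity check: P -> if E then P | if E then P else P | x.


dangling else: 'if E then if E then x else x' parses two ways
Ambiguous


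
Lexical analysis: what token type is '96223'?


Pattern: digits only
Type: INTEGER_LITERAL


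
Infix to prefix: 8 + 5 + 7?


left-to-right (same/higher precedence on left): tree is (+ (+ 8 5) 7)
Prefix: + + 8 5 7


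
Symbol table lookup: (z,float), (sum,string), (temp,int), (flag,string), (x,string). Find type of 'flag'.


Lookup 'flag' → type string


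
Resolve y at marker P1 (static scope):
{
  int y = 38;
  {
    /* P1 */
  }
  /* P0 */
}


P1's block does not declare y; resolves to the enclosing declaration at depth 0
y = 38


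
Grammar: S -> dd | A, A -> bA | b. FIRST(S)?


Per alternative of S: FIRST(dd) = {d}; FIRST(A) = {b}
FIRST(S) = {b, d}


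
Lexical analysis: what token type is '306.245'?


Pattern: digits with a decimal point
Type: FLOAT_LITERAL


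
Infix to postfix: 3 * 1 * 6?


Left to right (same or higher precedence on left)
Postfix: 3 1 * 6 *


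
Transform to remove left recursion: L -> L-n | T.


Left-recursive alternatives: L-n; non-recursive: T
Introduce L': L -> TL', L' -> -nL' | ε


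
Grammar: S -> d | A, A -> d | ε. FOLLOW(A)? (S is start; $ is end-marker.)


$ ∈ FOLLOW(S). For each A -> αBβ: add FIRST(β)\{ε} to FOLLOW(B); if β nullable, add FOLLOW(A).
FOLLOW(A) = {$}


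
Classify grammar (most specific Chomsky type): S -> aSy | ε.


Single nonterminal LHS, but a^n y^n is not regular
Classification: Type 2 (Context-Free)


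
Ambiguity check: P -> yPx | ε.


balanced y^n…x^n: each string has a unique parse
Unambiguous


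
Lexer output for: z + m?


Scan left to right, longest-match per lexeme
Tokens: ID(z), OP(+), ID(m)


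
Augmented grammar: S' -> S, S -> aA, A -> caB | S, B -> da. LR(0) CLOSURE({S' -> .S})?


Start: S' -> .S
For each item with dot before a nonterminal B, add B -> .γ for every B-production
Closure: [S' -> .S, S -> .aA]


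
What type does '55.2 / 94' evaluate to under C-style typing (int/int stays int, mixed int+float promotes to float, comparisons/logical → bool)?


Operand types: float / int
Rule: mixed int/float promotes to float; int/int stays int
Result type: float


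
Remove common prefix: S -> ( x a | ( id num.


Common prefix: '('
Factored: S -> ( S', S' -> x a | id num


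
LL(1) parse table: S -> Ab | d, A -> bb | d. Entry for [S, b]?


For [S, b]: 'b' ∈ FIRST(Ab)
Entry: S -> Ab


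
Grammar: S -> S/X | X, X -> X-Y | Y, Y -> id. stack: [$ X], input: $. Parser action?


lookahead ∉ {-} so X won't extend; reduce S -> X
Action: reduce (S -> X)


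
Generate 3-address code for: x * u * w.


Break into single-operator statements:
t1 = x * u
t2 = t1 * w


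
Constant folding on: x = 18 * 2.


18 * 2 = 36 at compile time
Optimized: x = 36


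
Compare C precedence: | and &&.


'|' is bitwise OR (level 3); '&&' is logical AND (level 2)
Higher level binds tighter
'|' has higher precedence than '&&'


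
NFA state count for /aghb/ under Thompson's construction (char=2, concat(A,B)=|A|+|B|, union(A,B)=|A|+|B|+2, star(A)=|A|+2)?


Syntax tree has 4 char leaf(s), 0 union(s), 0 star(s)
chars contribute 4×2 = 8; each union adds +2; each star adds +2
Total: 8 + 0 + 0 = 8 states


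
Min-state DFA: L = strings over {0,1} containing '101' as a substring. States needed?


KMP-style automaton: 3 progress states + 1 absorbing accept = 4
Minimal DFA: 4 states


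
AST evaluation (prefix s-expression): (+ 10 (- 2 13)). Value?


Evaluate inner: (- 2 13) = -11
Evaluate root: (+ 10 -11) = -1
Result: -1


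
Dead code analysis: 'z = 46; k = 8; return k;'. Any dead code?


z is assigned but never read
Dead: 'z = 46'


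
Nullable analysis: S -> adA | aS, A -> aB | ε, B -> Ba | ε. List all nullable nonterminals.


A nonterminal is nullable iff some alternative derives ε (directly, or every symbol in it is nullable)
Nullable: {A, B}


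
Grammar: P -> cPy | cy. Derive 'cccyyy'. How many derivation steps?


Derivation: P => cPy => ccPyy => cccyyy
Steps: 3


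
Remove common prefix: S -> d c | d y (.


Common prefix: 'd'
Factored: S -> d S', S' -> c | y (


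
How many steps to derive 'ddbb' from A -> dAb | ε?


Derivation: A => dAb => ddAbb => ddbb
Steps: 3


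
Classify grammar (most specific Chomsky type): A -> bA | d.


Right-linear: every RHS is a terminal or a terminal followed by one nonterminal
Classification: Type 3 (Regular)


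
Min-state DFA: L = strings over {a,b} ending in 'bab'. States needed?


Track the longest suffix of input matching a prefix of 'bab': 4 classes (prefixes of length 0..3)
Minimal DFA: 4 states


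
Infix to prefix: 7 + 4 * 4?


'*' binds tighter: tree is (+ 7 (* 4 4))
Prefix: + 7 * 4 4


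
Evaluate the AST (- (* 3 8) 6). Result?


Evaluate inner: (* 3 8) = 24
Evaluate root: (- 24 6) = 18
Result: 18


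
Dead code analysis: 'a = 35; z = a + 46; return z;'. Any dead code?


a is read by z's definition; z is returned
No dead code


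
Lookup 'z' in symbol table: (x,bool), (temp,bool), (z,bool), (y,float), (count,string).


Lookup 'z' → type bool


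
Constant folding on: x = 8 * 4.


8 * 4 = 32 at compile time
Optimized: x = 32


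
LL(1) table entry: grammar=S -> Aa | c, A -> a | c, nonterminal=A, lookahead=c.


For [A, c]: 'c' ∈ FIRST(c)
Entry: A -> c


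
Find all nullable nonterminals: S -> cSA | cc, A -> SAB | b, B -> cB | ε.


A nonterminal is nullable iff some alternative derives ε (directly, or every symbol in it is nullable)
Nullable: {B}


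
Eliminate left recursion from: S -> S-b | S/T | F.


Left-recursive alternatives: S-b, S/T; non-recursive: F
Introduce S': S -> FS', S' -> -bS' | /TS' | ε


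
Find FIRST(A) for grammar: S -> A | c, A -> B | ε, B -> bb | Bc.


Per alternative of A: FIRST(B) = {b}; FIRST(ε) = {ε}
FIRST(A) = {b, ε}


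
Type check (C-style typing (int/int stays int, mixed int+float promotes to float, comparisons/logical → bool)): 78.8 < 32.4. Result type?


Operand types: float < float
Rule: comparison yields bool
Result type: bool


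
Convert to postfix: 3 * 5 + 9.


Left to right (same or higher precedence on left)
Postfix: 3 5 * 9 +


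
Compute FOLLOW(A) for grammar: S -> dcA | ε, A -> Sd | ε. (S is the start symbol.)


$ ∈ FOLLOW(S). For each A -> αBβ: add FIRST(β)\{ε} to FOLLOW(B); if β nullable, add FOLLOW(A).
FOLLOW(A) = {$, d}


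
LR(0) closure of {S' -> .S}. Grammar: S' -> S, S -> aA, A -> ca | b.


Start: S' -> .S
For each item with dot before a nonterminal B, add B -> .γ for every B-production
Closure: [S' -> .S, S -> .aA]


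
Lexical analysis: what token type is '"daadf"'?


Pattern: double-quoted sequence
Type: STRING_LITERAL


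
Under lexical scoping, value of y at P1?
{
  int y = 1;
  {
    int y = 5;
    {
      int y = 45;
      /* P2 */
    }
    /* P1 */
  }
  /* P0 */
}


y declared in the same block as P1
y = 5


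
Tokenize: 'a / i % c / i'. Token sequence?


Scan left to right, longest-match per lexeme
Tokens: ID(a), OP(/), ID(i), OP(%), ID(c), OP(/), ID(i)


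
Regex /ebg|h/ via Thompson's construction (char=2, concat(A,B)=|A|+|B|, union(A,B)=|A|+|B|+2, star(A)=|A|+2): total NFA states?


Syntax tree has 4 char leaf(s), 1 union(s), 0 star(s)
chars contribute 4×2 = 8; each union adds +2; each star adds +2
Total: 8 + 2 + 0 = 10 states


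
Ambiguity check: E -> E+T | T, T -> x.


precedence layered via separate nonterminal T: deterministic
Unambiguous


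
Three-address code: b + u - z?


Break into single-operator statements:
t1 = b + u
t2 = t1 - z


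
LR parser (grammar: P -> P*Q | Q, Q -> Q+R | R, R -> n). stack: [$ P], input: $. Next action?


start symbol P on stack, input exhausted
Action: accept


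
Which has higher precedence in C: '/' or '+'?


'/' is multiplicative (level 10); '+' is additive (level 9)
Higher level binds tighter
'/' has higher precedence than '+'


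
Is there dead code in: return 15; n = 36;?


statement follows a return and is unreachable
Dead: 'n = 36'


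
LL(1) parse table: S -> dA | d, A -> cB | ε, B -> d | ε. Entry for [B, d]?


For [B, d]: 'd' ∈ FIRST(d)
Entry: B -> d


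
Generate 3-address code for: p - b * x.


Break into single-operator statements:
t1 = b * x
t2 = p - t1


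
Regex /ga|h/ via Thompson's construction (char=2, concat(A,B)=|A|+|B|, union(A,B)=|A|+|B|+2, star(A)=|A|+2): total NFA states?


Syntax tree has 3 char leaf(s), 1 union(s), 0 star(s)
chars contribute 3×2 = 6; each union adds +2; each star adds +2
Total: 6 + 2 + 0 = 8 states


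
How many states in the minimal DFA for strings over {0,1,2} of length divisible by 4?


Track length mod 4: states 0..3, accept at 0
Minimal DFA: 4 states


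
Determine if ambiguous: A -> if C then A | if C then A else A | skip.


dangling else: 'if C then if C then skip else skip' parses two ways
Ambiguous


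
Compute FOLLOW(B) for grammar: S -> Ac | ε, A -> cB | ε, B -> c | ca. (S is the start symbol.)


$ ∈ FOLLOW(S). For each A -> αBβ: add FIRST(β)\{ε} to FOLLOW(B); if β nullable, add FOLLOW(A).
FOLLOW(B) = {c}


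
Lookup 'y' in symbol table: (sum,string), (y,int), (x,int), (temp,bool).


Lookup 'y' → type int


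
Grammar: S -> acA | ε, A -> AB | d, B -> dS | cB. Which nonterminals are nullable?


A nonterminal is nullable iff some alternative derives ε (directly, or every symbol in it is nullable)
Nullable: {S}


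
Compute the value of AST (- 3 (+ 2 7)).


Evaluate inner: (+ 2 7) = 9
Evaluate root: (- 3 9) = -6
Result: -6


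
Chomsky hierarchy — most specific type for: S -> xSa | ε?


Single nonterminal LHS, but x^n a^n is not regular
Classification: Type 2 (Context-Free)


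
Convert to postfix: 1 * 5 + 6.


Left to right (same or higher precedence on left)
Postfix: 1 5 * 6 +


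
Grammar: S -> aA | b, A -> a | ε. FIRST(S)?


Per alternative of S: FIRST(aA) = {a}; FIRST(b) = {b}
FIRST(S) = {a, b}


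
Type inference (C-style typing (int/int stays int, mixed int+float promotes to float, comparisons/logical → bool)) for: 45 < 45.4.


Operand types: int < float
Rule: comparison yields bool
Result type: bool


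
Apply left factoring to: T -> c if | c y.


Common prefix: 'c'
Factored: T -> c T', T' -> if | y


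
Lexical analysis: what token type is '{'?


Pattern: delimiter/punctuation
Type: PUNCTUATION


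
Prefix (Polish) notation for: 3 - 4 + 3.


left-to-right (same/higher precedence on left): tree is (+ (- 3 4) 3)
Prefix: + - 3 4 3


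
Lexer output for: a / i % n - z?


Scan left to right, longest-match per lexeme
Tokens: ID(a), OP(/), ID(i), OP(%), ID(n), OP(-), ID(z)


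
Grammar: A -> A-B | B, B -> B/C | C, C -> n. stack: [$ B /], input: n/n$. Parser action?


no handle; shift 'n'
Action: shift


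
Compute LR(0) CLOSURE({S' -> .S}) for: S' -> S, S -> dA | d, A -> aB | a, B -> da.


Start: S' -> .S
For each item with dot before a nonterminal B, add B -> .γ for every B-production
Closure: [S' -> .S, S -> .dA, S -> .d]


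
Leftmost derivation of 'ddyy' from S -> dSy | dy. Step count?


Derivation: S => dSy => ddyy
Steps: 2


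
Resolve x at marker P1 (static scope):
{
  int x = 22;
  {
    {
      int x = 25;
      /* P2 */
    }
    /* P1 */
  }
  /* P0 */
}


P1's block does not declare x; resolves to the enclosing declaration at depth 0
x = 22


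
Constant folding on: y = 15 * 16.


15 * 16 = 240 at compile time
Optimized: y = 240


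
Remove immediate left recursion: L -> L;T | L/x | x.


Left-recursive alternatives: L;T, L/x; non-recursive: x
Introduce L': L -> xL', L' -> ;TL' | /xL' | ε


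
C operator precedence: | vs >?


'>' is relational (level 7); '|' is bitwise OR (level 3)
Higher level binds tighter
'>' has higher precedence than '|'


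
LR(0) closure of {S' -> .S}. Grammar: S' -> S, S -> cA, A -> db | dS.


Start: S' -> .S
For each item with dot before a nonterminal B, add B -> .γ for every B-production
Closure: [S' -> .S, S -> .cA]


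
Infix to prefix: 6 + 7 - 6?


left-to-right (same/higher precedence on left): tree is (- (+ 6 7) 6)
Prefix: - + 6 7 6


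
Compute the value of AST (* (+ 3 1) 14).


Evaluate inner: (+ 3 1) = 4
Evaluate root: (* 4 14) = 56
Result: 56


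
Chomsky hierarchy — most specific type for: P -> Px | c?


Left-linear: every RHS is a terminal or one nonterminal followed by a terminal
Classification: Type 3 (Regular)


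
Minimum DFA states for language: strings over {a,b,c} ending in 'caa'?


Track the longest suffix of input matching a prefix of 'caa': 4 classes (prefixes of length 0..3)
Minimal DFA: 4 states


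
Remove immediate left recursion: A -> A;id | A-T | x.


Left-recursive alternatives: A;id, A-T; non-recursive: x
Introduce A': A -> xA', A' -> ;idA' | -TA' | ε


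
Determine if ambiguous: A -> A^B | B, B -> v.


precedence layered via separate nonterminal B: deterministic
Unambiguous


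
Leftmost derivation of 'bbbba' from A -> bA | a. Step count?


Derivation: A => bA => bbA => bbbA => bbbbA => bbbba
Steps: 5


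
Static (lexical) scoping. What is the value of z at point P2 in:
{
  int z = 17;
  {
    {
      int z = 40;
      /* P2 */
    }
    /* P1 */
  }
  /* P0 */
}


z declared in the same block as P2
z = 40


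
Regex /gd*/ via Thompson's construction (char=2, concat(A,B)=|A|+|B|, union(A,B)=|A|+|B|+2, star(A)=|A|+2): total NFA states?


Syntax tree has 2 char leaf(s), 0 union(s), 1 star(s)
chars contribute 2×2 = 4; each union adds +2; each star adds +2
Total: 4 + 0 + 2 = 6 states


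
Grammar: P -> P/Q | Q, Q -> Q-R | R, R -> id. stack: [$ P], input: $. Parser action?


start symbol P on stack, input exhausted
Action: accept


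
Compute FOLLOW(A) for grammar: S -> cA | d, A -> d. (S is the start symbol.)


$ ∈ FOLLOW(S). For each A -> αBβ: add FIRST(β)\{ε} to FOLLOW(B); if β nullable, add FOLLOW(A).
FOLLOW(A) = {$}


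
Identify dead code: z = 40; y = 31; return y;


z is assigned but never read
Dead: 'z = 40'


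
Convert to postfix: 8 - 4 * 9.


* has higher precedence, evaluate 4*9 first
Postfix: 8 4 9 * -


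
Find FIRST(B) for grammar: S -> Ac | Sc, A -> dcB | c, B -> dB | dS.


Per alternative of B: FIRST(dB) = {d}; FIRST(dS) = {d}
FIRST(B) = {d}


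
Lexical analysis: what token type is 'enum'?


Pattern: reserved word
Type: KEYWORD


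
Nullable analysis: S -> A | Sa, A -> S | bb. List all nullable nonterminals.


A nonterminal is nullable iff some alternative derives ε (directly, or every symbol in it is nullable)
Nullable: {}


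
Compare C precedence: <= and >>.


'>>' is shift (level 8); '<=' is relational (level 7)
Higher level binds tighter
'>>' has higher precedence than '<='


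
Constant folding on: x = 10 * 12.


10 * 12 = 120 at compile time
Optimized: x = 120


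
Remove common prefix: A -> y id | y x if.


Common prefix: 'y'
Factored: A -> y A', A' -> id | x if


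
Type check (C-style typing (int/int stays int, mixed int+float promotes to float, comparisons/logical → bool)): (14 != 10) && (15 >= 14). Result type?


Operand types: bool && bool
Rule: logical operators take bool operands and yield bool
Result type: bool


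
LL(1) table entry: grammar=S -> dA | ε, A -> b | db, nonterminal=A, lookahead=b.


For [A, b]: 'b' ∈ FIRST(b)
Entry: A -> b


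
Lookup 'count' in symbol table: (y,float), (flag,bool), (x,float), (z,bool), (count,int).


Lookup 'count' → type int


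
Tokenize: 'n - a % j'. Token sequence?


Scan left to right, longest-match per lexeme
Tokens: ID(n), OP(-), ID(a), OP(%), ID(j)


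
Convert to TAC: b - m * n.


Break into single-operator statements:
t1 = m * n
t2 = b - t1


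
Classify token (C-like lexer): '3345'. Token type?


Pattern: digits only
Type: INTEGER_LITERAL


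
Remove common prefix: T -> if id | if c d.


Common prefix: 'if'
Factored: T -> if T', T' -> id | c d


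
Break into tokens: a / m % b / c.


Scan left to right, longest-match per lexeme
Tokens: ID(a), OP(/), ID(m), OP(%), ID(b), OP(/), ID(c)


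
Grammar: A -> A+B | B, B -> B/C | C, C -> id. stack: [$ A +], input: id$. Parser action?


no handle ('A+' is not any RHS); shift 'id'
Action: shift


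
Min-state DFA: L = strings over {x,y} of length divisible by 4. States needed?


Track length mod 4: states 0..3, accept at 0
Minimal DFA: 4 states


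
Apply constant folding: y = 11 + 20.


11 + 20 = 31 at compile time
Optimized: y = 31


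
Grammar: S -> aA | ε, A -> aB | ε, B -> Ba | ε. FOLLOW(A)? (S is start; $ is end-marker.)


$ ∈ FOLLOW(S). For each A -> αBβ: add FIRST(β)\{ε} to FOLLOW(B); if β nullable, add FOLLOW(A).
FOLLOW(A) = {$}


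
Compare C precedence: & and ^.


'&' is bitwise AND (level 5); '^' is bitwise XOR (level 4)
Higher level binds tighter
'&' has higher precedence than '^'


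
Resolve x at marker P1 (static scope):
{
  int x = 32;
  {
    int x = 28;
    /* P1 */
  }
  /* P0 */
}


x declared in the same block as P1
x = 28


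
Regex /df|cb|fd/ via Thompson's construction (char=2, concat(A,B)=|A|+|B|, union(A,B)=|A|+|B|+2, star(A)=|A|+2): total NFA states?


Syntax tree has 6 char leaf(s), 2 union(s), 0 star(s)
chars contribute 6×2 = 12; each union adds +2; each star adds +2
Total: 12 + 4 + 0 = 16 states


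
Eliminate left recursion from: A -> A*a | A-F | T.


Left-recursive alternatives: A*a, A-F; non-recursive: T
Introduce A': A -> TA', A' -> *aA' | -FA' | ε


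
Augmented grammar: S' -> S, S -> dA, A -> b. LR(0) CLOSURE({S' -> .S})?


Start: S' -> .S
For each item with dot before a nonterminal B, add B -> .γ for every B-production
Closure: [S' -> .S, S -> .dA]


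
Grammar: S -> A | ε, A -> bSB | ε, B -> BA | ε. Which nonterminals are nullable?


A nonterminal is nullable iff some alternative derives ε (directly, or every symbol in it is nullable)
Nullable: {A, B, S}


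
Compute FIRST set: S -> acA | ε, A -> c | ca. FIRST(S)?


Per alternative of S: FIRST(acA) = {a}; FIRST(ε) = {ε}
FIRST(S) = {a, ε}


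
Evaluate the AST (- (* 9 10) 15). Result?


Evaluate inner: (* 9 10) = 90
Evaluate root: (- 90 15) = 75
Result: 75


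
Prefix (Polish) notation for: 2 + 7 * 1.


'*' binds tighter: tree is (+ 2 (* 7 1))
Prefix: + 2 * 7 1


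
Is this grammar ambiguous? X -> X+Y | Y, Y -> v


precedence layered via separate nonterminal Y: deterministic
Unambiguous


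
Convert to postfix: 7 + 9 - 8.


Left to right (same or higher precedence on left)
Postfix: 7 9 + 8 -


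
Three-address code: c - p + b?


Break into single-operator statements:
t1 = c - p
t2 = t1 + b


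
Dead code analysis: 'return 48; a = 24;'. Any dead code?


statement follows a return and is unreachable
Dead: 'a = 24'


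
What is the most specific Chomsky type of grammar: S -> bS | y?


Right-linear: every RHS is a terminal or a terminal followed by one nonterminal
Classification: Type 3 (Regular)


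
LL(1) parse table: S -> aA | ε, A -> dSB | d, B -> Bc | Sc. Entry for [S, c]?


For [S, c]: ε is nullable and 'c' ∈ FOLLOW(S)
Entry: S -> ε


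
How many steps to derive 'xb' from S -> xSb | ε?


Derivation: S => xSb => xb
Steps: 2


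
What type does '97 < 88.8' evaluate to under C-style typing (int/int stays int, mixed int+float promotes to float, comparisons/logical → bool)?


Operand types: int < float
Rule: comparison yields bool
Result type: bool


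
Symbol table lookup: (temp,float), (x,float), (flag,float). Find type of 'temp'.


Lookup 'temp' → type float


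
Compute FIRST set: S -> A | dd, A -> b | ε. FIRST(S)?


Per alternative of S: FIRST(A) = {b, ε}; FIRST(dd) = {d}
FIRST(S) = {b, d, ε}


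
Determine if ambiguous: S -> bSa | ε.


balanced b^n…a^n: each string has a unique parse
Unambiguous


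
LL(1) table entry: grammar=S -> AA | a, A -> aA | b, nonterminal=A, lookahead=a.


For [A, a]: 'a' ∈ FIRST(aA)
Entry: A -> aA


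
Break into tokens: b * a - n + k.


Scan left to right, longest-match per lexeme
Tokens: ID(b), OP(*), ID(a), OP(-), ID(n), OP(+), ID(k)


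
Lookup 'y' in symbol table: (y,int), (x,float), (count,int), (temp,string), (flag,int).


Lookup 'y' → type int


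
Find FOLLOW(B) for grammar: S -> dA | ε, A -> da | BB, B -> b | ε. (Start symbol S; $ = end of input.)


$ ∈ FOLLOW(S). For each A -> αBβ: add FIRST(β)\{ε} to FOLLOW(B); if β nullable, add FOLLOW(A).
FOLLOW(B) = {$, b}


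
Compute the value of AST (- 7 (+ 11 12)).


Evaluate inner: (+ 11 12) = 23
Evaluate root: (- 7 23) = -16
Result: -16


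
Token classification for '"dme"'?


Pattern: double-quoted sequence
Type: STRING_LITERAL


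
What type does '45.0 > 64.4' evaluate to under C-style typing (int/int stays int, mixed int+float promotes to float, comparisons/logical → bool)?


Operand types: float > float
Rule: comparison yields bool
Result type: bool
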